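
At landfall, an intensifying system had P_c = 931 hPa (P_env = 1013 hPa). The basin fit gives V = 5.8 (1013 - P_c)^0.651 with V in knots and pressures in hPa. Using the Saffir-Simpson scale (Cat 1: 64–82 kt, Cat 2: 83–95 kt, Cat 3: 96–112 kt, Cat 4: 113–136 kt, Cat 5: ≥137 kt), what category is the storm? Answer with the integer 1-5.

ΔP = 1013 − 931 = 82 hPa.
V ≈ 5.8 × 82^0.651 = 5.8 × 17.62 ≈ 102 kt.
102 kt falls in the Category 3 band.

3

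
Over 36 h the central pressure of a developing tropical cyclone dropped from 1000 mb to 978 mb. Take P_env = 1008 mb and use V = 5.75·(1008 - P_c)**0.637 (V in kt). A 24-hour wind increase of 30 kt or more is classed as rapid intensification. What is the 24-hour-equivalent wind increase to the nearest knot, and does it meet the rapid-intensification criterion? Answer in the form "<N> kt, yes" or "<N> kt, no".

19 kt, no

V₁: ΔP = 8, V ≈ 5.75 × 8^0.637 ≈ 21.62 kt.
V₂: ΔP = 30, V ≈ 5.75 × 30^0.637 ≈ 50.19 kt.
ΔV over 36 h = 28.57 kt → 24 h equivalent = 28.57 × 24/36 ≈ 19.05 kt.
19 kt < 30 kt ⇒ not rapid intensification.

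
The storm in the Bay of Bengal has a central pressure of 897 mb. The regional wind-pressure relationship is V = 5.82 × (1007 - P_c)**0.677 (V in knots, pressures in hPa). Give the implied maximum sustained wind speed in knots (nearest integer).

140 kt

ΔP = 1007 − 897 = 110 mb.
110^0.677 ≈ 24.100.
V ≈ 5.82 × 24.100 ≈ 140.3 kt.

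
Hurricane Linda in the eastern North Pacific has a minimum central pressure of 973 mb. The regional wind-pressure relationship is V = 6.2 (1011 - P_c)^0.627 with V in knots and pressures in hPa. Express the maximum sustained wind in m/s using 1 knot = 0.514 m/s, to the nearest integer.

31 m/s

ΔP = 1011 − 973 = 38 mb.
V ≈ 6.2 × 38^0.627 = 6.2 × 9.784 ≈ 60.662 kt.
60.662 × 0.514 ≈ 31.18 m/s → 31 m/s.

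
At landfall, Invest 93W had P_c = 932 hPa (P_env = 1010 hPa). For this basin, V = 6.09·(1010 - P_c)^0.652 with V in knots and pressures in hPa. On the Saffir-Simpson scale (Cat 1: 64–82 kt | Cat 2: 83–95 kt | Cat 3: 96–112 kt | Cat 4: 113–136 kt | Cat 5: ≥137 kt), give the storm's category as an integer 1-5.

3

ΔP = 1010 − 932 = 78 hPa.
V ≈ 6.09 × 78^0.652 = 6.09 × 17.13 ≈ 104 kt.
104 kt falls in the Category 3 band.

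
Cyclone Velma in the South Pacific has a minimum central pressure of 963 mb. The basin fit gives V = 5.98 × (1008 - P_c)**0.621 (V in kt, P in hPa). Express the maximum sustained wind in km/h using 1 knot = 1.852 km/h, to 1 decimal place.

ΔP = 1008 − 963 = 45 mb.
V ≈ 5.98 × 45^0.621 = 5.98 × 10.633 ≈ 63.584 kt.
63.584 × 1.852 ≈ 117.76 km/h → 117.8 km/h.

117.8 km/h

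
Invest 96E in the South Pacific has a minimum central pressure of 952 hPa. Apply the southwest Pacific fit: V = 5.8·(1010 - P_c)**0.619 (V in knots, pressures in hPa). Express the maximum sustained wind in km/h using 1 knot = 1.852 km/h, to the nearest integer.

ΔP = 1010 − 952 = 58 hPa.
V ≈ 5.8 × 58^0.619 = 5.8 × 12.347 ≈ 71.613 kt.
71.613 × 1.852 ≈ 132.63 km/h → 133 km/h.

133 km/h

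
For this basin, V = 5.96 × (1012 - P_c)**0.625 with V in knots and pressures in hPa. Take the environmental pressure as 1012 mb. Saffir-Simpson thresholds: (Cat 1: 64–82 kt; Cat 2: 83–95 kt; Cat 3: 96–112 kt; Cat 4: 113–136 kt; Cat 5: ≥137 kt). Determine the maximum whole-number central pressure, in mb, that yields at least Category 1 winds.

Category 1 begins at V = 64 kt.
Required ΔP = (64/5.96)^(1/0.625) = 10.738^1.600 ≈ 44.62 mb.
P_c ≤ 1012 − 44.62 = 967.38, so the highest integer P_c is 967 mb.

967 mb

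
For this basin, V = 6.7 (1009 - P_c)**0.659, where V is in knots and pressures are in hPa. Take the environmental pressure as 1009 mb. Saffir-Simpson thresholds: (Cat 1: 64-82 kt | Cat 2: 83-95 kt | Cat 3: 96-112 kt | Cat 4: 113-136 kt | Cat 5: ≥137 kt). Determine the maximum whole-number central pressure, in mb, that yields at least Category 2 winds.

Category 2 begins at V = 83 kt.
Required ΔP = (83/6.7)^(1/0.659) = 12.388^1.517 ≈ 45.56 mb.
P_c ≤ 1009 − 45.56 = 963.44, so the highest integer P_c is 963 mb.

963 mb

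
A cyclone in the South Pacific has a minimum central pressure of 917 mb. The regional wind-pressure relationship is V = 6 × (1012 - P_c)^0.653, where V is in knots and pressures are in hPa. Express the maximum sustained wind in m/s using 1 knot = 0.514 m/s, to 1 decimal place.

ΔP = 1012 − 917 = 95 mb.
V ≈ 6 × 95^0.653 = 6 × 19.564 ≈ 117.383 kt.
117.383 × 0.514 ≈ 60.33 m/s → 60.3 m/s.

60.3 m/s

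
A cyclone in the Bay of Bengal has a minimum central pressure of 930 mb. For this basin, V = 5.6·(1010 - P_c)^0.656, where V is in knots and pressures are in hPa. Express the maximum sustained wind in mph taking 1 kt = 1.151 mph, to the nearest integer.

114 mph

ΔP = 1010 − 930 = 80 mb.
V ≈ 5.6 × 80^0.656 = 5.6 × 17.719 ≈ 99.224 kt.
99.224 × 1.151 ≈ 114.21 mph → 114 mph.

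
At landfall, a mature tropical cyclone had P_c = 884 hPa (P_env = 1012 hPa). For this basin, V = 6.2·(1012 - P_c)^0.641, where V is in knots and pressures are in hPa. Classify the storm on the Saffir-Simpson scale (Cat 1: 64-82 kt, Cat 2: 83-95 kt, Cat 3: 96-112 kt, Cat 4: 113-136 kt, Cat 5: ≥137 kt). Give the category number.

5

ΔP = 1012 − 884 = 128 hPa.
V ≈ 6.2 × 128^0.641 = 6.2 × 22.42 ≈ 139 kt.
139 kt falls in the Category 5 band.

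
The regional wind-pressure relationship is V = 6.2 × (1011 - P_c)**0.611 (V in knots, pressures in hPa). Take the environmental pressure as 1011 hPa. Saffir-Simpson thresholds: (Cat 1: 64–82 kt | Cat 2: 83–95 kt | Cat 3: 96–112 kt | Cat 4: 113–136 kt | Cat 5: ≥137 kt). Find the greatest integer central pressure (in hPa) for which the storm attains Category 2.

Category 2 begins at V = 83 kt.
Required ΔP = (83/6.2)^(1/0.611) = 13.387^1.637 ≈ 69.82 hPa.
P_c ≤ 1011 − 69.82 = 941.18, so the highest integer P_c is 941 hPa.

941 hPa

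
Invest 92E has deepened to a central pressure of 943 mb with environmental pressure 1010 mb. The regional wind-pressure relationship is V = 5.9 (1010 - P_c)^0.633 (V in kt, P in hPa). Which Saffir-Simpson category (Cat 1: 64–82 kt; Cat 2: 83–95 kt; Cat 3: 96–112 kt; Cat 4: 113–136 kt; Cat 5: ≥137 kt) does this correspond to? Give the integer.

2

ΔP = 1010 − 943 = 67 mb.
V ≈ 5.9 × 67^0.633 = 5.9 × 14.32 ≈ 84 kt.
84 kt falls in the Category 2 band.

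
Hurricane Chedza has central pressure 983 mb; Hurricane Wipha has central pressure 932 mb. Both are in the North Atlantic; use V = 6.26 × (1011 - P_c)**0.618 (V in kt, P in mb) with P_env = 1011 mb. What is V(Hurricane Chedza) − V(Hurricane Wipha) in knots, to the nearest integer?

Hurricane Chedza: ΔP = 28; V ≈ 6.26 × 28^0.618 ≈ 49.08 kt.
Hurricane Wipha: ΔP = 79; V ≈ 6.26 × 79^0.618 ≈ 93.18 kt.
Difference ≈ 49.08 − 93.18 = -44.10 → -44 kt.

-44 kt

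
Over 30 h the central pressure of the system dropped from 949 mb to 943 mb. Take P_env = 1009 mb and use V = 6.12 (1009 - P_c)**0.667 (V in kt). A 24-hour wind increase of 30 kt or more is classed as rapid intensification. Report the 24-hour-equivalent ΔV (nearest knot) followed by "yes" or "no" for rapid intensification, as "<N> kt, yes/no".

5 kt, no

V₁: ΔP = 60, V ≈ 6.12 × 60^0.667 ≈ 93.92 kt.
V₂: ΔP = 66, V ≈ 6.12 × 66^0.667 ≈ 100.09 kt.
ΔV over 30 h = 6.17 kt → 24 h equivalent = 6.17 × 24/30 ≈ 4.94 kt.
5 kt < 30 kt ⇒ not rapid intensification.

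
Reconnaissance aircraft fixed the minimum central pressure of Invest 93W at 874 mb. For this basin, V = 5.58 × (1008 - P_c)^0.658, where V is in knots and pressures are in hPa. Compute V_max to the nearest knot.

ΔP = 1008 − 874 = 134 mb.
134^0.658 ≈ 25.098.
V ≈ 5.58 × 25.098 ≈ 140.0 kt.

140 kt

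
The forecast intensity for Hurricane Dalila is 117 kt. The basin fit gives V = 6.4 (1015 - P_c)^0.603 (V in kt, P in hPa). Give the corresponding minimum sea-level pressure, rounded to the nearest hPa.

891 hPa

ΔP = (V / 6.4)^(1/0.603) = (117/6.4)^1.658.
117/6.4 = 18.281; 18.281^1.658 ≈ 123.85 hPa.
P_c = 1015 − 123.85 = 891.15 ≈ 891 hPa.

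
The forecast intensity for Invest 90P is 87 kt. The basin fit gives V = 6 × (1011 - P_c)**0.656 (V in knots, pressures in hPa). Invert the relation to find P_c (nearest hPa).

ΔP = (V / 6)^(1/0.656) = (87/6)^1.524.
87/6 = 14.500; 14.500^1.524 ≈ 58.94 hPa.
P_c = 1011 − 58.94 = 952.06 ≈ 952 hPa.

952 hPa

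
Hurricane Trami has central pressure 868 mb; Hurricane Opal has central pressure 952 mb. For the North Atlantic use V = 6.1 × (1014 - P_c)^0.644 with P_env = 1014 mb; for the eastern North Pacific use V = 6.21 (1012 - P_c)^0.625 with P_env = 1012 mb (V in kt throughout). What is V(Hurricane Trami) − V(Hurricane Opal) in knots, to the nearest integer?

71 kt

Hurricane Trami: ΔP = 146; V ≈ 6.1 × 146^0.644 ≈ 151.07 kt.
Hurricane Opal: ΔP = 60; V ≈ 6.21 × 60^0.625 ≈ 80.25 kt.
Difference ≈ 151.07 − 80.25 = 70.82 → 71 kt.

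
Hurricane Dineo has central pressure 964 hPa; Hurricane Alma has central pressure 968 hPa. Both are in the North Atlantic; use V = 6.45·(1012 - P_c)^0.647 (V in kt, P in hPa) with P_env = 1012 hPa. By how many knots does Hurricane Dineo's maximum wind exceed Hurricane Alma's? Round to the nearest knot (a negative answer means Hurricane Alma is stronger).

4 kt

Hurricane Dineo: ΔP = 48; V ≈ 6.45 × 48^0.647 ≈ 78.94 kt.
Hurricane Alma: ΔP = 44; V ≈ 6.45 × 44^0.647 ≈ 74.62 kt.
Difference ≈ 78.94 − 74.62 = 4.32 → 4 kt.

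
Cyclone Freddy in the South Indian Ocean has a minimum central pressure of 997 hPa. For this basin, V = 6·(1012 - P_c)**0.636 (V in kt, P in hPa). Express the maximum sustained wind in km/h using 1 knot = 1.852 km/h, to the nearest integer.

ΔP = 1012 − 997 = 15 hPa.
V ≈ 6 × 15^0.636 = 6 × 5.597 ≈ 33.585 kt.
33.585 × 1.852 ≈ 62.20 km/h → 62 km/h.

62 km/h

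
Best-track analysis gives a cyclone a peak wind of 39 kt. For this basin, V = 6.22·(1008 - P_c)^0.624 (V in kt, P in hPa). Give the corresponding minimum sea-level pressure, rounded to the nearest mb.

ΔP = (V / 6.22)^(1/0.624) = (39/6.22)^1.603.
39/6.22 = 6.270; 6.270^1.603 ≈ 18.95 mb.
P_c = 1008 − 18.95 = 989.05 ≈ 989 mb.

989 mb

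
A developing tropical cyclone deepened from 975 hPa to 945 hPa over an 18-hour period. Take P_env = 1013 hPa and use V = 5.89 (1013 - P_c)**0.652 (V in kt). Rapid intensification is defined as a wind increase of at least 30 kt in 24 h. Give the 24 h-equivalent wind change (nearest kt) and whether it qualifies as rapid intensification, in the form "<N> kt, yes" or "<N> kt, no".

39 kt, yes

V₁: ΔP = 38, V ≈ 5.89 × 38^0.652 ≈ 63.12 kt.
V₂: ΔP = 68, V ≈ 5.89 × 68^0.652 ≈ 92.24 kt.
ΔV over 18 h = 29.12 kt → 24 h equivalent = 29.12 × 24/18 ≈ 38.83 kt.
39 kt ≥ 30 kt ⇒ rapid intensification.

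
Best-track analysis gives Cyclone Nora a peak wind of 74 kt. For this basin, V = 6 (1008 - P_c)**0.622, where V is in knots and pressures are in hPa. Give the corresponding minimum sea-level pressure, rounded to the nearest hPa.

ΔP = (V / 6)^(1/0.622) = (74/6)^1.608.
74/6 = 12.333; 12.333^1.608 ≈ 56.77 hPa.
P_c = 1008 − 56.77 = 951.23 ≈ 951 hPa.

951 hPa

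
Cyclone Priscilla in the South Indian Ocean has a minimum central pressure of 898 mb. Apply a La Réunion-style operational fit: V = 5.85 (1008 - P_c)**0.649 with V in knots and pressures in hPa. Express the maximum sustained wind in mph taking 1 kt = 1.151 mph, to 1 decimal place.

142.3 mph

ΔP = 1008 − 898 = 110 mb.
V ≈ 5.85 × 110^0.649 = 5.85 × 21.128 ≈ 123.600 kt.
123.600 × 1.151 ≈ 142.26 mph → 142.3 mph.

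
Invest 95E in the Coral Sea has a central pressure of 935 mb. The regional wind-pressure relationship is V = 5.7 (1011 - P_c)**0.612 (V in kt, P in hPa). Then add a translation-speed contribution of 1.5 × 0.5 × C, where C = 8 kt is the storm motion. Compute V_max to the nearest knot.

87 kt

ΔP = 1011 − 935 = 76 mb.
76^0.612 ≈ 14.160.
V ≈ 5.7 × 14.160 ≈ 80.7 kt.
Translation term: 1.5 × 0.5 × 8 = 6 kt.
Corrected V ≈ 86.7 kt → 87 kt.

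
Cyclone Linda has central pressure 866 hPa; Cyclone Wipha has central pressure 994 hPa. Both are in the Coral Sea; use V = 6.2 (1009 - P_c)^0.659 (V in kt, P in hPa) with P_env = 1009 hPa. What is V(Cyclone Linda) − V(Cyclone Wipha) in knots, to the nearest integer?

126 kt

Cyclone Linda: ΔP = 143; V ≈ 6.2 × 143^0.659 ≈ 163.21 kt.
Cyclone Wipha: ΔP = 15; V ≈ 6.2 × 15^0.659 ≈ 36.93 kt.
Difference ≈ 163.21 − 36.93 = 126.28 → 126 kt.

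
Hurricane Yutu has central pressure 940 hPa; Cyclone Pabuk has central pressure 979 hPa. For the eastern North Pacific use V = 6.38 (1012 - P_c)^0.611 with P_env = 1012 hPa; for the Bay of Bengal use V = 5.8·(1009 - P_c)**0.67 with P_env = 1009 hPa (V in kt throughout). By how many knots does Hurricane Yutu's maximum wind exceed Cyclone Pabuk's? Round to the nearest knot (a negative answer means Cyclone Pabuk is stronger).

30 kt

Hurricane Yutu: ΔP = 72; V ≈ 6.38 × 72^0.611 ≈ 87.03 kt.
Cyclone Pabuk: ΔP = 30; V ≈ 5.8 × 30^0.67 ≈ 56.64 kt.
Difference ≈ 87.03 − 56.64 = 30.39 → 30 kt.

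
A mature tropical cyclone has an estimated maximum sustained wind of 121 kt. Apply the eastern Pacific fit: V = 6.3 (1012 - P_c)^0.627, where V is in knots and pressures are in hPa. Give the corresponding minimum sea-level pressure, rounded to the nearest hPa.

ΔP = (V / 6.3)^(1/0.627) = (121/6.3)^1.595.
121/6.3 = 19.206; 19.206^1.595 ≈ 111.42 hPa.
P_c = 1012 − 111.42 = 900.58 ≈ 901 hPa.

901 hPa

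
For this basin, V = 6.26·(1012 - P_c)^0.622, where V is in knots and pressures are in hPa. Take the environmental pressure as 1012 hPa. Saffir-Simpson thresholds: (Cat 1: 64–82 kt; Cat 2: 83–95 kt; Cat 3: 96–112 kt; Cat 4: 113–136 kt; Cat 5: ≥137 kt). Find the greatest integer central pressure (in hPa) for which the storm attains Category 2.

948 hPa

Category 2 begins at V = 83 kt.
Required ΔP = (83/6.26)^(1/0.622) = 13.259^1.608 ≈ 63.78 hPa.
P_c ≤ 1012 − 63.78 = 948.22, so the highest integer P_c is 948 hPa.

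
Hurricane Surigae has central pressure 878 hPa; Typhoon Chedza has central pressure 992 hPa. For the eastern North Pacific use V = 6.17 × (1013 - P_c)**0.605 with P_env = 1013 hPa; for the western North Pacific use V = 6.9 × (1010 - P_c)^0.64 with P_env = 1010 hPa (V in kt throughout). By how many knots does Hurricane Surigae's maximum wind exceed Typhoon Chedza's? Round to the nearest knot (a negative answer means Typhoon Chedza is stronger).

Hurricane Surigae: ΔP = 135; V ≈ 6.17 × 135^0.605 ≈ 119.99 kt.
Typhoon Chedza: ΔP = 18; V ≈ 6.9 × 18^0.64 ≈ 43.88 kt.
Difference ≈ 119.99 − 43.88 = 76.11 → 76 kt.

76 kt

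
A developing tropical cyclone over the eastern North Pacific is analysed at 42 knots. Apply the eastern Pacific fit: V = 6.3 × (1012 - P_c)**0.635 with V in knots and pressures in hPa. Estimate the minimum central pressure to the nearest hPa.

992 hPa

ΔP = (V / 6.3)^(1/0.635) = (42/6.3)^1.575.
42/6.3 = 6.667; 6.667^1.575 ≈ 19.84 hPa.
P_c = 1012 − 19.84 = 992.16 ≈ 992 hPa.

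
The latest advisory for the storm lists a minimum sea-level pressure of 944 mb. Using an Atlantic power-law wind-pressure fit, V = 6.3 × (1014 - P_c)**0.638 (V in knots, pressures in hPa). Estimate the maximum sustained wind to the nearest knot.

ΔP = 1014 − 944 = 70 mb.
70^0.638 ≈ 15.037.
V ≈ 6.3 × 15.037 ≈ 94.7 kt.

95 kt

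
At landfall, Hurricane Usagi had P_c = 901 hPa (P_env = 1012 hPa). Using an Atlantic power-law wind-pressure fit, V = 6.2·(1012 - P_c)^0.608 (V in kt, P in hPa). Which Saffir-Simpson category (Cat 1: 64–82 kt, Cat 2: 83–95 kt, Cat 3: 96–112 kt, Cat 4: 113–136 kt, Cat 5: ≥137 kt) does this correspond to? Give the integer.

ΔP = 1012 − 901 = 111 hPa.
V ≈ 6.2 × 111^0.608 = 6.2 × 17.52 ≈ 109 kt.
109 kt falls in the Category 3 band.

3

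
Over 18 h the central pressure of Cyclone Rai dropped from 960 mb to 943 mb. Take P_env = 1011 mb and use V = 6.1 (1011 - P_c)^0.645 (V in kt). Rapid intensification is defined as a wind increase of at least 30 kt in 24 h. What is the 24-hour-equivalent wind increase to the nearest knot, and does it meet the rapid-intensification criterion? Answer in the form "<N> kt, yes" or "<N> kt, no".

21 kt, no

V₁: ΔP = 51, V ≈ 6.1 × 51^0.645 ≈ 77.04 kt.
V₂: ΔP = 68, V ≈ 6.1 × 68^0.645 ≈ 92.75 kt.
ΔV over 18 h = 15.71 kt → 24 h equivalent = 15.71 × 24/18 ≈ 20.95 kt.
21 kt < 30 kt ⇒ not rapid intensification.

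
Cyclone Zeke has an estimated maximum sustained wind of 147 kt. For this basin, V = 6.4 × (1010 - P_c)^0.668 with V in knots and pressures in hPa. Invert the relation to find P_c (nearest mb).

901 mb

ΔP = (V / 6.4)^(1/0.668) = (147/6.4)^1.497.
147/6.4 = 22.969; 22.969^1.497 ≈ 109.05 mb.
P_c = 1010 − 109.05 = 900.95 ≈ 901 mb.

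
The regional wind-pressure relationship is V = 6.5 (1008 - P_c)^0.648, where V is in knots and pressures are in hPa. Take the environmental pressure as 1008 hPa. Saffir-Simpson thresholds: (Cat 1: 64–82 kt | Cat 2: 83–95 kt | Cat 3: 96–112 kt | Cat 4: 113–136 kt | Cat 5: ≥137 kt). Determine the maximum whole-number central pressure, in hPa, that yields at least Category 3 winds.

944 hPa

Category 3 begins at V = 96 kt.
Required ΔP = (96/6.5)^(1/0.648) = 14.769^1.543 ≈ 63.76 hPa.
P_c ≤ 1008 − 63.76 = 944.24, so the highest integer P_c is 944 hPa.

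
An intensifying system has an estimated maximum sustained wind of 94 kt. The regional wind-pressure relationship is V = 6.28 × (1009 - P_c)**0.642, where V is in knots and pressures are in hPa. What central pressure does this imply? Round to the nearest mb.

941 mb

ΔP = (V / 6.28)^(1/0.642) = (94/6.28)^1.558.
94/6.28 = 14.968; 14.968^1.558 ≈ 67.68 mb.
P_c = 1009 − 67.68 = 941.32 ≈ 941 mb.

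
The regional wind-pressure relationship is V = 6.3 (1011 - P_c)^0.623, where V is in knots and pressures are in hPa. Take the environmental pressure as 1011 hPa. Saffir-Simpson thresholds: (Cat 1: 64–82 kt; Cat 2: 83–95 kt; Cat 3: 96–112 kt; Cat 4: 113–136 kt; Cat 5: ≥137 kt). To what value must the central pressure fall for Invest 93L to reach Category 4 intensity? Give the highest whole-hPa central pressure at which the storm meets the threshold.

908 hPa

Category 4 begins at V = 113 kt.
Required ΔP = (113/6.3)^(1/0.623) = 17.937^1.605 ≈ 102.90 hPa.
P_c ≤ 1011 − 102.90 = 908.10, so the highest integer P_c is 908 hPa.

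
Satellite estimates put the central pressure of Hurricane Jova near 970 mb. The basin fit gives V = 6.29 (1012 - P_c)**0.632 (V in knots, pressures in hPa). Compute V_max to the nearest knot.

67 kt

ΔP = 1012 − 970 = 42 mb.
42^0.632 ≈ 10.614.
V ≈ 6.29 × 10.614 ≈ 66.8 kt.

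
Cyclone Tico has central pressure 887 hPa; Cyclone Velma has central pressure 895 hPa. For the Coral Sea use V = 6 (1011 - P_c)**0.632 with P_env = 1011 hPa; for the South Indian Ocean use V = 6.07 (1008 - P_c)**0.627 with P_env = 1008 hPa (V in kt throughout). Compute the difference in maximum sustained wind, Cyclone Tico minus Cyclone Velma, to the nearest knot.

9 kt

Cyclone Tico: ΔP = 124; V ≈ 6 × 124^0.632 ≈ 126.24 kt.
Cyclone Velma: ΔP = 113; V ≈ 6.07 × 113^0.627 ≈ 117.62 kt.
Difference ≈ 126.24 − 117.62 = 8.62 → 9 kt.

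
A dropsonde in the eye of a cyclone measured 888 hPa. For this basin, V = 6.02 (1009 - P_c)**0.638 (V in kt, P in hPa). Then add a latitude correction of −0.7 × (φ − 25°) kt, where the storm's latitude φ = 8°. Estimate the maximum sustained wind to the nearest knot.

ΔP = 1009 − 888 = 121 hPa.
121^0.638 ≈ 21.321.
V ≈ 6.02 × 21.321 ≈ 128.4 kt.
Latitude correction: −0.7 × (8 − 25) = 11.9 kt.
Corrected V ≈ 140.3 kt → 140 kt.

140 kt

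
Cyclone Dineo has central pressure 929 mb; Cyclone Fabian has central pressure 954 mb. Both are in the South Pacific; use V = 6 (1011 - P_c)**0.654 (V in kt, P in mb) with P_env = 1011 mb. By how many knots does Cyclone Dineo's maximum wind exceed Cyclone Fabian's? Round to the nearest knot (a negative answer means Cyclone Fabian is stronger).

23 kt

Cyclone Dineo: ΔP = 82; V ≈ 6 × 82^0.654 ≈ 107.10 kt.
Cyclone Fabian: ΔP = 57; V ≈ 6 × 57^0.654 ≈ 84.43 kt.
Difference ≈ 107.10 − 84.43 = 22.67 → 23 kt.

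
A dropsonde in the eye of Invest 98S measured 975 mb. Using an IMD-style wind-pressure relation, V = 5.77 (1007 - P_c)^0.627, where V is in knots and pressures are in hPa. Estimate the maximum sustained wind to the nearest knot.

51 kt

ΔP = 1007 − 975 = 32 mb.
32^0.627 ≈ 8.785.
V ≈ 5.77 × 8.785 ≈ 50.7 kt.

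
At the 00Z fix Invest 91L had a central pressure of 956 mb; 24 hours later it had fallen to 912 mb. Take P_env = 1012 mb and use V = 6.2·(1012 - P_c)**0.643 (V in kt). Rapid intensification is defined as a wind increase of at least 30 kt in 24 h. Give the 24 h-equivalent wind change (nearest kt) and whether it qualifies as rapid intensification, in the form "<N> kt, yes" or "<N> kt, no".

37 kt, yes

V₁: ΔP = 56, V ≈ 6.2 × 56^0.643 ≈ 82.50 kt.
V₂: ΔP = 100, V ≈ 6.2 × 100^0.643 ≈ 119.78 kt.
ΔV over 24 h = 37.28 kt → 24 h equivalent = 37.28 × 24/24 ≈ 37.28 kt.
37 kt ≥ 30 kt ⇒ rapid intensification.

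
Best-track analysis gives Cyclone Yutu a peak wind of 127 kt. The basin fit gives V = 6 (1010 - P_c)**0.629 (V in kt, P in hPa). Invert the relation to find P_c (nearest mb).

ΔP = (V / 6)^(1/0.629) = (127/6)^1.590.
127/6 = 21.167; 21.167^1.590 ≈ 128.10 mb.
P_c = 1010 − 128.10 = 881.90 ≈ 882 mb.

882 mb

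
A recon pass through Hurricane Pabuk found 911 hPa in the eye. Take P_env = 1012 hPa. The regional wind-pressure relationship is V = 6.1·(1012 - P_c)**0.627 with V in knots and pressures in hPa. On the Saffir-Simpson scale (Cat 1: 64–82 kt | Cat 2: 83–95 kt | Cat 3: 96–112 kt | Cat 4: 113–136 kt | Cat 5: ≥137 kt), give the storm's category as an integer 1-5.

ΔP = 1012 − 911 = 101 hPa.
V ≈ 6.1 × 101^0.627 = 6.1 × 18.06 ≈ 110 kt.
110 kt falls in the Category 3 band.

3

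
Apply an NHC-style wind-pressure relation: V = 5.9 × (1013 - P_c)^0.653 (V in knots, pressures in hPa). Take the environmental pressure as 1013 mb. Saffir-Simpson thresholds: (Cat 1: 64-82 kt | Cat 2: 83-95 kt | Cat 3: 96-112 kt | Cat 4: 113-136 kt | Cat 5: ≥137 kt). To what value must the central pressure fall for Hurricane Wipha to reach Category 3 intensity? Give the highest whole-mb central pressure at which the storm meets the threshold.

Category 3 begins at V = 96 kt.
Required ΔP = (96/5.9)^(1/0.653) = 16.271^1.531 ≈ 71.64 mb.
P_c ≤ 1013 − 71.64 = 941.36, so the highest integer P_c is 941 mb.

941 mb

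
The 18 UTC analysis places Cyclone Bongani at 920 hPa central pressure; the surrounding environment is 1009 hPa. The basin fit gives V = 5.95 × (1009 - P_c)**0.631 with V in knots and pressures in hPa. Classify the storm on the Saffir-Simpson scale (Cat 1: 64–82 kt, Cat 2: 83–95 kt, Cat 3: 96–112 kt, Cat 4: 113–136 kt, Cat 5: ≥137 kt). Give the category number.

3

ΔP = 1009 − 920 = 89 hPa.
V ≈ 5.95 × 89^0.631 = 5.95 × 16.98 ≈ 101 kt.
101 kt falls in the Category 3 band.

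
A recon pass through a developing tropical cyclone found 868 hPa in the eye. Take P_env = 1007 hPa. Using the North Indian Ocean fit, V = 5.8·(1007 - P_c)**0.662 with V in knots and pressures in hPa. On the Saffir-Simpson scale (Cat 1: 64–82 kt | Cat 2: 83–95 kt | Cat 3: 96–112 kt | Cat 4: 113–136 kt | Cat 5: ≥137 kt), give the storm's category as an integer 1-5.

5

ΔP = 1007 − 868 = 139 hPa.
V ≈ 5.8 × 139^0.662 = 5.8 × 26.22 ≈ 152 kt.
152 kt falls in the Category 5 band.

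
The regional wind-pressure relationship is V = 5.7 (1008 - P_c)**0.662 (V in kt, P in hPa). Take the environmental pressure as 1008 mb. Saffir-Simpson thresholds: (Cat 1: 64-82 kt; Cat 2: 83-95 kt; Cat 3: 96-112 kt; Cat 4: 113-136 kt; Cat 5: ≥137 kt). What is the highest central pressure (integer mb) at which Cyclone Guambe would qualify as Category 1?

Category 1 begins at V = 64 kt.
Required ΔP = (64/5.7)^(1/0.662) = 11.228^1.511 ≈ 38.60 mb.
P_c ≤ 1008 − 38.60 = 969.40, so the highest integer P_c is 969 mb.

969 mb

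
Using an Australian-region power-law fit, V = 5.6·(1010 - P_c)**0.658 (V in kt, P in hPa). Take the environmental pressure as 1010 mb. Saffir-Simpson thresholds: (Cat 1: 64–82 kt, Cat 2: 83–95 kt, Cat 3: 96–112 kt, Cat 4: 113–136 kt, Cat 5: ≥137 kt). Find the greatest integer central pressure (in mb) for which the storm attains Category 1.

Category 1 begins at V = 64 kt.
Required ΔP = (64/5.6)^(1/0.658) = 11.429^1.520 ≈ 40.54 mb.
P_c ≤ 1010 − 40.54 = 969.46, so the highest integer P_c is 969 mb.

969 mb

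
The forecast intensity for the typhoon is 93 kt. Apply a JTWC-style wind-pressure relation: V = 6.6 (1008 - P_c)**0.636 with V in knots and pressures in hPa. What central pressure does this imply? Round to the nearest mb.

ΔP = (V / 6.6)^(1/0.636) = (93/6.6)^1.572.
93/6.6 = 14.091; 14.091^1.572 ≈ 64.05 mb.
P_c = 1008 − 64.05 = 943.95 ≈ 944 mb.

944 mb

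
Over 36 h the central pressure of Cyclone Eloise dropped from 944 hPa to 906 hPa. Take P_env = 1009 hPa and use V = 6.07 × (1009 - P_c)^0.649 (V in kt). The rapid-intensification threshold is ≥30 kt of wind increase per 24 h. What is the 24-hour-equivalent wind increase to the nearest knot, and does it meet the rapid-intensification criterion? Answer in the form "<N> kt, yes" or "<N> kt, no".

V₁: ΔP = 65, V ≈ 6.07 × 65^0.649 ≈ 91.15 kt.
V₂: ΔP = 103, V ≈ 6.07 × 103^0.649 ≈ 122.89 kt.
ΔV over 36 h = 31.74 kt → 24 h equivalent = 31.74 × 24/36 ≈ 21.16 kt.
21 kt < 30 kt ⇒ not rapid intensification.

21 kt, no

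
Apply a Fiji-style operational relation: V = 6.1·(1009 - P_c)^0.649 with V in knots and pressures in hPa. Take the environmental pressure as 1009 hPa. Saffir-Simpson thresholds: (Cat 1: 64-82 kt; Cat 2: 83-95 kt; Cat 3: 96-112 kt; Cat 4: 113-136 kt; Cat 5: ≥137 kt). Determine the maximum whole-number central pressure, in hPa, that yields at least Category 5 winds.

Category 5 begins at V = 137 kt.
Required ΔP = (137/6.1)^(1/0.649) = 22.459^1.541 ≈ 120.86 hPa.
P_c ≤ 1009 − 120.86 = 888.14, so the highest integer P_c is 888 hPa.

888 hPa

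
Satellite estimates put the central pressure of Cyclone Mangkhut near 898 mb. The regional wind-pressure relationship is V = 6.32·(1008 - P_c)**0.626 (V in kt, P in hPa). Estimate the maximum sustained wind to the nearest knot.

120 kt

ΔP = 1008 − 898 = 110 mb.
110^0.626 ≈ 18.963.
V ≈ 6.32 × 18.963 ≈ 119.8 kt.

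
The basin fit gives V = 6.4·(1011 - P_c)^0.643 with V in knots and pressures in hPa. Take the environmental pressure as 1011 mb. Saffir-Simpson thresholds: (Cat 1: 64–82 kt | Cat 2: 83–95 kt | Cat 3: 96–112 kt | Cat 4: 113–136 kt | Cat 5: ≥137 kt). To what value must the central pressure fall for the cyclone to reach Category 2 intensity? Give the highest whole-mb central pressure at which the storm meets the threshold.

957 mb

Category 2 begins at V = 83 kt.
Required ΔP = (83/6.4)^(1/0.643) = 12.969^1.555 ≈ 53.80 mb.
P_c ≤ 1011 − 53.80 = 957.20, so the highest integer P_c is 957 mb.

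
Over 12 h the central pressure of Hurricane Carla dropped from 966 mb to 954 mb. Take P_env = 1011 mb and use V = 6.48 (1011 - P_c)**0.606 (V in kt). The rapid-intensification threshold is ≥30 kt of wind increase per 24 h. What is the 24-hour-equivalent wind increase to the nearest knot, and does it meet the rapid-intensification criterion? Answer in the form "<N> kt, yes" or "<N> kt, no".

V₁: ΔP = 45, V ≈ 6.48 × 45^0.606 ≈ 65.08 kt.
V₂: ΔP = 57, V ≈ 6.48 × 57^0.606 ≈ 75.10 kt.
ΔV over 12 h = 10.02 kt → 24 h equivalent = 10.02 × 24/12 ≈ 20.04 kt.
20 kt < 30 kt ⇒ not rapid intensification.

20 kt, no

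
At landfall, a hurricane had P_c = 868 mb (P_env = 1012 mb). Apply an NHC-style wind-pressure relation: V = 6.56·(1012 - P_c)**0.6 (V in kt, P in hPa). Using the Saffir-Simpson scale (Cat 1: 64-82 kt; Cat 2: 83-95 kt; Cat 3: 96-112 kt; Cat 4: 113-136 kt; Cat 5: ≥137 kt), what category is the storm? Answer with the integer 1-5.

4

ΔP = 1012 − 868 = 144 mb.
V ≈ 6.56 × 144^0.6 = 6.56 × 19.73 ≈ 129 kt.
129 kt falls in the Category 4 band.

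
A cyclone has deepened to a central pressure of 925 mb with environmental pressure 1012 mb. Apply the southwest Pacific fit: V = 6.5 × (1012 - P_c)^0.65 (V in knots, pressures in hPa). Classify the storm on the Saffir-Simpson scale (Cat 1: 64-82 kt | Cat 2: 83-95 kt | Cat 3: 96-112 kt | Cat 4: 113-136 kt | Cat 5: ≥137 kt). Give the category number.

ΔP = 1012 − 925 = 87 mb.
V ≈ 6.5 × 87^0.65 = 6.5 × 18.23 ≈ 118 kt.
118 kt falls in the Category 4 band.

4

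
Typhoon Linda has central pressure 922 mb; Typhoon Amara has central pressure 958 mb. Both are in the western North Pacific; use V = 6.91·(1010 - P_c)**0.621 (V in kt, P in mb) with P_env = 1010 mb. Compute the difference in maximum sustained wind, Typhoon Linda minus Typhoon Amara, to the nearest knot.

31 kt

Typhoon Linda: ΔP = 88; V ≈ 6.91 × 88^0.621 ≈ 111.43 kt.
Typhoon Amara: ΔP = 52; V ≈ 6.91 × 52^0.621 ≈ 80.37 kt.
Difference ≈ 111.43 − 80.37 = 31.06 → 31 kt.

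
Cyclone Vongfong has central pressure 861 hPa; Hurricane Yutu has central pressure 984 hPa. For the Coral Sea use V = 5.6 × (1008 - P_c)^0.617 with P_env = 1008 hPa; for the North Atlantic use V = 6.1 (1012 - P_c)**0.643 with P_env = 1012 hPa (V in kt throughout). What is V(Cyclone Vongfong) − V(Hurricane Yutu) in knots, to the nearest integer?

Cyclone Vongfong: ΔP = 147; V ≈ 5.6 × 147^0.617 ≈ 121.74 kt.
Hurricane Yutu: ΔP = 28; V ≈ 6.1 × 28^0.643 ≈ 51.98 kt.
Difference ≈ 121.74 − 51.98 = 69.76 → 70 kt.

70 kt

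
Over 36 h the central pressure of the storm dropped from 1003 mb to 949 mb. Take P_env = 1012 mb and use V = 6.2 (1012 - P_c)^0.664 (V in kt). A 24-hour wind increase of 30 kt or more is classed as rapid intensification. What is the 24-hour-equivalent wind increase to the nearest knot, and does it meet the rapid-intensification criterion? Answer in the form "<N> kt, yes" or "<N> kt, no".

47 kt, yes

V₁: ΔP = 9, V ≈ 6.2 × 9^0.664 ≈ 26.67 kt.
V₂: ΔP = 63, V ≈ 6.2 × 63^0.664 ≈ 97.09 kt.
ΔV over 36 h = 70.42 kt → 24 h equivalent = 70.42 × 24/36 ≈ 46.95 kt.
47 kt ≥ 30 kt ⇒ rapid intensification.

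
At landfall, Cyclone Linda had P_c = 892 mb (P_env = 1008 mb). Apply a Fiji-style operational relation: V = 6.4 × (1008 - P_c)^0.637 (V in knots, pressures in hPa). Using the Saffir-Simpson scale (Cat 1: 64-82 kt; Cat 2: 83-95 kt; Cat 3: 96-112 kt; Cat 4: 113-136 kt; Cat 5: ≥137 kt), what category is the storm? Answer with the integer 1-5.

ΔP = 1008 − 892 = 116 mb.
V ≈ 6.4 × 116^0.637 = 6.4 × 20.66 ≈ 132 kt.
132 kt falls in the Category 4 band.

4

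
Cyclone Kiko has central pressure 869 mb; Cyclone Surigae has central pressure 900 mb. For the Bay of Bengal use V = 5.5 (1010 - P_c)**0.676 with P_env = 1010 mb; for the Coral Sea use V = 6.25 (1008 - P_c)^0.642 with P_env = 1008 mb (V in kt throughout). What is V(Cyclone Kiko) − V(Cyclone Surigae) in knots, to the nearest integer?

30 kt

Cyclone Kiko: ΔP = 141; V ≈ 5.5 × 141^0.676 ≈ 156.04 kt.
Cyclone Surigae: ΔP = 108; V ≈ 6.25 × 108^0.642 ≈ 126.28 kt.
Difference ≈ 156.04 − 126.28 = 29.76 → 30 kt.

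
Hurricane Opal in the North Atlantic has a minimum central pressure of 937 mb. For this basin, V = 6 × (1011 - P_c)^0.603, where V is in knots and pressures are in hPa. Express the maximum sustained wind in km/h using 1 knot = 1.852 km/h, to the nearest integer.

ΔP = 1011 − 937 = 74 mb.
V ≈ 6 × 74^0.603 = 6 × 13.401 ≈ 80.408 kt.
80.408 × 1.852 ≈ 148.92 km/h → 149 km/h.

149 km/h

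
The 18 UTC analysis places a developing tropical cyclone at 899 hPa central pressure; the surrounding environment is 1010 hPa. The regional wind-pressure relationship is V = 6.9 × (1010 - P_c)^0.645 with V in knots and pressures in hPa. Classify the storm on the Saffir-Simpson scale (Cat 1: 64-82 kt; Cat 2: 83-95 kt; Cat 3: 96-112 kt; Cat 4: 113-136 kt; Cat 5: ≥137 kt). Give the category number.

5

ΔP = 1010 − 899 = 111 hPa.
V ≈ 6.9 × 111^0.645 = 6.9 × 20.86 ≈ 144 kt.
144 kt falls in the Category 5 band.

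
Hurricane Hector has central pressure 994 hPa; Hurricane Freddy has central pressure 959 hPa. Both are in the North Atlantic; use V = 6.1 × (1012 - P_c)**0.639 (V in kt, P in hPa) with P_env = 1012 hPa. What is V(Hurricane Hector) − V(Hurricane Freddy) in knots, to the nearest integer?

Hurricane Hector: ΔP = 18; V ≈ 6.1 × 18^0.639 ≈ 38.68 kt.
Hurricane Freddy: ΔP = 53; V ≈ 6.1 × 53^0.639 ≈ 77.12 kt.
Difference ≈ 38.68 − 77.12 = -38.44 → -38 kt.

-38 kt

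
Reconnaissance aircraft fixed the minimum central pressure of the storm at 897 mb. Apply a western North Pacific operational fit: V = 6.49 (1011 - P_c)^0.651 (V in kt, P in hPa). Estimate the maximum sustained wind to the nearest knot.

142 kt

ΔP = 1011 − 897 = 114 mb.
114^0.651 ≈ 21.830.
V ≈ 6.49 × 21.830 ≈ 141.7 kt.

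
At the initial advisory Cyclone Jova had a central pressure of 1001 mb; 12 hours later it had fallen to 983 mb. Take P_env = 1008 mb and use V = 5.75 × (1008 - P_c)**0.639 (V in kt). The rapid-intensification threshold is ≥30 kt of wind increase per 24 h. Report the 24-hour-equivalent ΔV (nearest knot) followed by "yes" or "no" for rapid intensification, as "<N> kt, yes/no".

50 kt, yes

V₁: ΔP = 7, V ≈ 5.75 × 7^0.639 ≈ 19.94 kt.
V₂: ΔP = 25, V ≈ 5.75 × 25^0.639 ≈ 44.97 kt.
ΔV over 12 h = 25.03 kt → 24 h equivalent = 25.03 × 24/12 ≈ 50.06 kt.
50 kt ≥ 30 kt ⇒ rapid intensification.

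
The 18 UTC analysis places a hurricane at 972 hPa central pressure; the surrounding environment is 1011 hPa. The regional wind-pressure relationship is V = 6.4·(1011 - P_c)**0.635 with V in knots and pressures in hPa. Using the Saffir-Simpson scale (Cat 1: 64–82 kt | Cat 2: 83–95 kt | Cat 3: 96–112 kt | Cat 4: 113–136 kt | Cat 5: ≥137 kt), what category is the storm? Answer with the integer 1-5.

ΔP = 1011 − 972 = 39 hPa.
V ≈ 6.4 × 39^0.635 = 6.4 × 10.24 ≈ 66 kt.
66 kt falls in the Category 1 band.

1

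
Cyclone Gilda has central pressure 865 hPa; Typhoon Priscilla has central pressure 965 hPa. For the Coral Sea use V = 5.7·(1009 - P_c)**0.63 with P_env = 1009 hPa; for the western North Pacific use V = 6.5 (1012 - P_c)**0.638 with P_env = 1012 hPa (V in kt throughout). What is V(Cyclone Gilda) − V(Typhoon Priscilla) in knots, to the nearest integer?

Cyclone Gilda: ΔP = 144; V ≈ 5.7 × 144^0.63 ≈ 130.51 kt.
Typhoon Priscilla: ΔP = 47; V ≈ 6.5 × 47^0.638 ≈ 75.81 kt.
Difference ≈ 130.51 − 75.81 = 54.70 → 55 kt.

55 kt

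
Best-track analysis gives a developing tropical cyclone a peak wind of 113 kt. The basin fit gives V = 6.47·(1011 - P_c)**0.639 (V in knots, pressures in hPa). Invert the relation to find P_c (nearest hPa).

ΔP = (V / 6.47)^(1/0.639) = (113/6.47)^1.565.
113/6.47 = 17.465; 17.465^1.565 ≈ 87.89 hPa.
P_c = 1011 − 87.89 = 923.11 ≈ 923 hPa.

923 hPa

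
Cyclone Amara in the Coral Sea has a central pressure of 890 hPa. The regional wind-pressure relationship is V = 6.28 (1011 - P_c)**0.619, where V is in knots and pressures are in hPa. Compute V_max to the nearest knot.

122 kt

ΔP = 1011 − 890 = 121 hPa.
121^0.619 ≈ 19.465.
V ≈ 6.28 × 19.465 ≈ 122.2 kt.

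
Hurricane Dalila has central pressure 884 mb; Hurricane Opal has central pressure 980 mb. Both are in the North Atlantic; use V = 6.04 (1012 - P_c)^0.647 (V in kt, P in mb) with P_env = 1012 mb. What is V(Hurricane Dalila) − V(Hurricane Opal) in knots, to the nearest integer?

Hurricane Dalila: ΔP = 128; V ≈ 6.04 × 128^0.647 ≈ 139.44 kt.
Hurricane Opal: ΔP = 32; V ≈ 6.04 × 32^0.647 ≈ 56.87 kt.
Difference ≈ 139.44 − 56.87 = 82.57 → 83 kt.

83 kt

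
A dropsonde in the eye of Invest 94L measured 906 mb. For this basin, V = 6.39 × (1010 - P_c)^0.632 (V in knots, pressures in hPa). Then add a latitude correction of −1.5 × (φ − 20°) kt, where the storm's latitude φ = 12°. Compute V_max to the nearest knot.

132 kt

ΔP = 1010 − 906 = 104 mb.
104^0.632 ≈ 18.826.
V ≈ 6.39 × 18.826 ≈ 120.3 kt.
Latitude correction: −1.5 × (12 − 20) = 12 kt.
Corrected V ≈ 132.3 kt → 132 kt.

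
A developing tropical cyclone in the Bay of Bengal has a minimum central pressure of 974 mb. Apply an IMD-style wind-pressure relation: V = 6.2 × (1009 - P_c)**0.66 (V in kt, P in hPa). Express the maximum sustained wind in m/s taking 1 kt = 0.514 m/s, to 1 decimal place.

33.3 m/s

ΔP = 1009 − 974 = 35 mb.
V ≈ 6.2 × 35^0.66 = 6.2 × 10.449 ≈ 64.785 kt.
64.785 × 0.514 ≈ 33.30 m/s → 33.3 m/s.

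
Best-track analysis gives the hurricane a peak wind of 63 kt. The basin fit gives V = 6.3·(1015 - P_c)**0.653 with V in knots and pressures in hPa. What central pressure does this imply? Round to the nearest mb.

981 mb

ΔP = (V / 6.3)^(1/0.653) = (63/6.3)^1.531.
63/6.3 = 10.000; 10.000^1.531 ≈ 33.99 mb.
P_c = 1015 − 33.99 = 981.01 ≈ 981 mb.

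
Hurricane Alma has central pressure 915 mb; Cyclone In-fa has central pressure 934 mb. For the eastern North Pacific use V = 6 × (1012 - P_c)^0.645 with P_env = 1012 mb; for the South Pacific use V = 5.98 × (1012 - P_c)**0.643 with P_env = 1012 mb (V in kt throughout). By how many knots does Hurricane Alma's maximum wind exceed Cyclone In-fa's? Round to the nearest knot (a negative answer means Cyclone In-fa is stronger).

Hurricane Alma: ΔP = 97; V ≈ 6 × 97^0.645 ≈ 114.71 kt.
Cyclone In-fa: ΔP = 78; V ≈ 5.98 × 78^0.643 ≈ 98.47 kt.
Difference ≈ 114.71 − 98.47 = 16.24 → 16 kt.

16 kt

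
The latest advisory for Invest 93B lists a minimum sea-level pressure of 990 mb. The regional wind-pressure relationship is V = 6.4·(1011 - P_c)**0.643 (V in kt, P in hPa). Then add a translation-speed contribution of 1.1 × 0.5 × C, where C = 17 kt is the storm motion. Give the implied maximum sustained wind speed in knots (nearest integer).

55 kt

ΔP = 1011 − 990 = 21 mb.
21^0.643 ≈ 7.083.
V ≈ 6.4 × 7.083 ≈ 45.3 kt.
Translation term: 1.1 × 0.5 × 17 = 9.35 kt.
Corrected V ≈ 54.65 kt → 55 kt.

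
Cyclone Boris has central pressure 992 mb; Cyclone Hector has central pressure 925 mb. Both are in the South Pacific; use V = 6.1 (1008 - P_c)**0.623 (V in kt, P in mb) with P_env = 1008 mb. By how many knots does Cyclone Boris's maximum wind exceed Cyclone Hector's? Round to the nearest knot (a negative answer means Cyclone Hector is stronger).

Cyclone Boris: ΔP = 16; V ≈ 6.1 × 16^0.623 ≈ 34.32 kt.
Cyclone Hector: ΔP = 83; V ≈ 6.1 × 83^0.623 ≈ 95.70 kt.
Difference ≈ 34.32 − 95.70 = -61.38 → -61 kt.

-61 kt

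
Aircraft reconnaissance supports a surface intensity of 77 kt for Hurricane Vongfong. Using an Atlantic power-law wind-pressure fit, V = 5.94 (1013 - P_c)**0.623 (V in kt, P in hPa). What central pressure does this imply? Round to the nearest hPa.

952 hPa

ΔP = (V / 5.94)^(1/0.623) = (77/5.94)^1.605.
77/5.94 = 12.963; 12.963^1.605 ≈ 61.10 hPa.
P_c = 1013 − 61.10 = 951.90 ≈ 952 hPa.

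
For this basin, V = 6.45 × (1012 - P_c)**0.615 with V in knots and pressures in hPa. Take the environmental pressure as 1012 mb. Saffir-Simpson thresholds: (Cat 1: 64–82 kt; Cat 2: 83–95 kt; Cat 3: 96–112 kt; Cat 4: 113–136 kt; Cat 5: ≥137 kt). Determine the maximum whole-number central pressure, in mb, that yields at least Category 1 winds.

970 mb

Category 1 begins at V = 64 kt.
Required ΔP = (64/6.45)^(1/0.615) = 9.922^1.626 ≈ 41.74 mb.
P_c ≤ 1012 − 41.74 = 970.26, so the highest integer P_c is 970 mb.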